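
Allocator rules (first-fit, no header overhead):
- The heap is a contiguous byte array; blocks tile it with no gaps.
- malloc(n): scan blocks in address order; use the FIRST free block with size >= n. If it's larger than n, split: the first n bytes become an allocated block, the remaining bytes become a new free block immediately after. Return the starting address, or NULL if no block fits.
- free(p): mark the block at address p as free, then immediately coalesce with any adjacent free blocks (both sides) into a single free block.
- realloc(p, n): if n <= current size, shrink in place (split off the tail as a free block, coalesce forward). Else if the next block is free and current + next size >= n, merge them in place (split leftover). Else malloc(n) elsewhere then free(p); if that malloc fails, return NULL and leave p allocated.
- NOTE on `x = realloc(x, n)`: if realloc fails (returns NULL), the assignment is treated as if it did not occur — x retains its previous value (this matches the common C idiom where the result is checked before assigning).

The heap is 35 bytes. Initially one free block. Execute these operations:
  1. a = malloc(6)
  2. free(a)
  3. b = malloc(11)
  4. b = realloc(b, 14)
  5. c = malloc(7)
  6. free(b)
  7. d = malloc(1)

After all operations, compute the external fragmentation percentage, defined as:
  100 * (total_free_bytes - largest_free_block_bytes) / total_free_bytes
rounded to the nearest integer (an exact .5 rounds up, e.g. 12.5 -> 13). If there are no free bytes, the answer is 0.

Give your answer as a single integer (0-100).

Answer: 48

Derivation:
Op 1: a = malloc(6) -> a = 0; heap: [0-5 ALLOC][6-34 FREE]
Op 2: free(a) -> (freed a); heap: [0-34 FREE]
Op 3: b = malloc(11) -> b = 0; heap: [0-10 ALLOC][11-34 FREE]
Op 4: b = realloc(b, 14) -> b = 0; heap: [0-13 ALLOC][14-34 FREE]
Op 5: c = malloc(7) -> c = 14; heap: [0-13 ALLOC][14-20 ALLOC][21-34 FREE]
Op 6: free(b) -> (freed b); heap: [0-13 FREE][14-20 ALLOC][21-34 FREE]
Op 7: d = malloc(1) -> d = 0; heap: [0-0 ALLOC][1-13 FREE][14-20 ALLOC][21-34 FREE]
Free blocks: [13 14] total_free=27 largest=14 -> 100*(27-14)/27 = 1300/27 ≈ 48.148 -> rounds to 48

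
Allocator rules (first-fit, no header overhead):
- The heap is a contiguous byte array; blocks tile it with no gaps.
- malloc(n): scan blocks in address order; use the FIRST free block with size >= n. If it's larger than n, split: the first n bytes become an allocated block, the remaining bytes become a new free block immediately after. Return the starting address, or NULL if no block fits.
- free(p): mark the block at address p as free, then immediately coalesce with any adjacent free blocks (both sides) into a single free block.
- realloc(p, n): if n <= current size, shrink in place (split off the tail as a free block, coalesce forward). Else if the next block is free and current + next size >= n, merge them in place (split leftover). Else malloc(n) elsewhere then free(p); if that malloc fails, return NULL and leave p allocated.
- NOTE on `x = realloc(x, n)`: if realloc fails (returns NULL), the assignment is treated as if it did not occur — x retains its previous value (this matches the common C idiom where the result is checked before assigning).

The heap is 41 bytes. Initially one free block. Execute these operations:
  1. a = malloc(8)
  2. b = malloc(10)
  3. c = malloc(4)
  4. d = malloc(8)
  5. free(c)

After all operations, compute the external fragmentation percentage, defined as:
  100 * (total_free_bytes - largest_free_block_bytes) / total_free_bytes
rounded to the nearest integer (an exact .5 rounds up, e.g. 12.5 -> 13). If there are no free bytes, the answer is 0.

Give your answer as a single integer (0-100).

Answer: 27

Derivation:
Op 1: a = malloc(8) -> a = 0; heap: [0-7 ALLOC][8-40 FREE]
Op 2: b = malloc(10) -> b = 8; heap: [0-7 ALLOC][8-17 ALLOC][18-40 FREE]
Op 3: c = malloc(4) -> c = 18; heap: [0-7 ALLOC][8-17 ALLOC][18-21 ALLOC][22-40 FREE]
Op 4: d = malloc(8) -> d = 22; heap: [0-7 ALLOC][8-17 ALLOC][18-21 ALLOC][22-29 ALLOC][30-40 FREE]
Op 5: free(c) -> (freed c); heap: [0-7 ALLOC][8-17 ALLOC][18-21 FREE][22-29 ALLOC][30-40 FREE]
Free blocks: [4 11] total_free=15 largest=11 -> 100*(15-11)/15 = 400/15 ≈ 26.667 -> rounds to 27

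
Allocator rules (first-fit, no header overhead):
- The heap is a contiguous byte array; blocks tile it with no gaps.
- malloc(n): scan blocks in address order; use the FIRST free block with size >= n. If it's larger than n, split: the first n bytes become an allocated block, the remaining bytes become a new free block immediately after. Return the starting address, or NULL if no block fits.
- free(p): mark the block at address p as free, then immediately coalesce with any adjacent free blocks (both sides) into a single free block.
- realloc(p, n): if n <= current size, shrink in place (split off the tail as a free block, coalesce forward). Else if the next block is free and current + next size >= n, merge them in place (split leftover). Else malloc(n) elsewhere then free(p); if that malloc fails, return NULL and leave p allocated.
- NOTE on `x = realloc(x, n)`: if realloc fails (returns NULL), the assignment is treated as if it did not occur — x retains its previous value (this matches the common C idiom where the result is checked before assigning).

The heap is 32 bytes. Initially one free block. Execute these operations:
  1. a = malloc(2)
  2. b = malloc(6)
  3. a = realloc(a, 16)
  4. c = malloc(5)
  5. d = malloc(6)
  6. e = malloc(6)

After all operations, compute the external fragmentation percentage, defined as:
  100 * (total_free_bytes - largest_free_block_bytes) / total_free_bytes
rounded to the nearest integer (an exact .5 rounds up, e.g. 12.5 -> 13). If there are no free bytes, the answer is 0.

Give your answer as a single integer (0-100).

Op 1: a = malloc(2) -> a = 0; heap: [0-1 ALLOC][2-31 FREE]
Op 2: b = malloc(6) -> b = 2; heap: [0-1 ALLOC][2-7 ALLOC][8-31 FREE]
Op 3: a = realloc(a, 16) -> a = 8; heap: [0-1 FREE][2-7 ALLOC][8-23 ALLOC][24-31 FREE]
Op 4: c = malloc(5) -> c = 24; heap: [0-1 FREE][2-7 ALLOC][8-23 ALLOC][24-28 ALLOC][29-31 FREE]
Op 5: d = malloc(6) -> d = NULL; heap: [0-1 FREE][2-7 ALLOC][8-23 ALLOC][24-28 ALLOC][29-31 FREE]
Op 6: e = malloc(6) -> e = NULL; heap: [0-1 FREE][2-7 ALLOC][8-23 ALLOC][24-28 ALLOC][29-31 FREE]
Free blocks: [2 3] total_free=5 largest=3 -> 100*(5-3)/5 = 200/5 = 40

Answer: 40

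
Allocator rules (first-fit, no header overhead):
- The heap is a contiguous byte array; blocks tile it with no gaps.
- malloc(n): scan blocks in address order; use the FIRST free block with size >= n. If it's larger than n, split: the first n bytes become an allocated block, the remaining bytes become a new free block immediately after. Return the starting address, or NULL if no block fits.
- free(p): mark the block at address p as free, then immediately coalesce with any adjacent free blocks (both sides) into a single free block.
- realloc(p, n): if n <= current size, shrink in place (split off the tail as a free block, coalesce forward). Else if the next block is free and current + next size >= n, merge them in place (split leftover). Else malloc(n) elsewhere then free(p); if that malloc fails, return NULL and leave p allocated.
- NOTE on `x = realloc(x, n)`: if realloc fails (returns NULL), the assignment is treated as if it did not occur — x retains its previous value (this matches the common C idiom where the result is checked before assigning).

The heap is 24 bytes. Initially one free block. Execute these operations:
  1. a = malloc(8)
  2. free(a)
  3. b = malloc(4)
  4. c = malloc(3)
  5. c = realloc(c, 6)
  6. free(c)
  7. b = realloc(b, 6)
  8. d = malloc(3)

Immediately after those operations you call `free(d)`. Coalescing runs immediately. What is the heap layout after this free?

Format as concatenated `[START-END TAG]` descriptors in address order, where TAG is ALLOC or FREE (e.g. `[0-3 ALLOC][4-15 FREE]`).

Answer: [0-5 ALLOC][6-23 FREE]

Derivation:
Op 1: a = malloc(8) -> a = 0; heap: [0-7 ALLOC][8-23 FREE]
Op 2: free(a) -> (freed a); heap: [0-23 FREE]
Op 3: b = malloc(4) -> b = 0; heap: [0-3 ALLOC][4-23 FREE]
Op 4: c = malloc(3) -> c = 4; heap: [0-3 ALLOC][4-6 ALLOC][7-23 FREE]
Op 5: c = realloc(c, 6) -> c = 4; heap: [0-3 ALLOC][4-9 ALLOC][10-23 FREE]
Op 6: free(c) -> (freed c); heap: [0-3 ALLOC][4-23 FREE]
Op 7: b = realloc(b, 6) -> b = 0; heap: [0-5 ALLOC][6-23 FREE]
Op 8: d = malloc(3) -> d = 6; heap: [0-5 ALLOC][6-8 ALLOC][9-23 FREE]
free(d): d = 6 -> block [6-8 ALLOC]; mark free, coalesce with adjacent free neighbors -> [0-5 ALLOC][6-23 FREE]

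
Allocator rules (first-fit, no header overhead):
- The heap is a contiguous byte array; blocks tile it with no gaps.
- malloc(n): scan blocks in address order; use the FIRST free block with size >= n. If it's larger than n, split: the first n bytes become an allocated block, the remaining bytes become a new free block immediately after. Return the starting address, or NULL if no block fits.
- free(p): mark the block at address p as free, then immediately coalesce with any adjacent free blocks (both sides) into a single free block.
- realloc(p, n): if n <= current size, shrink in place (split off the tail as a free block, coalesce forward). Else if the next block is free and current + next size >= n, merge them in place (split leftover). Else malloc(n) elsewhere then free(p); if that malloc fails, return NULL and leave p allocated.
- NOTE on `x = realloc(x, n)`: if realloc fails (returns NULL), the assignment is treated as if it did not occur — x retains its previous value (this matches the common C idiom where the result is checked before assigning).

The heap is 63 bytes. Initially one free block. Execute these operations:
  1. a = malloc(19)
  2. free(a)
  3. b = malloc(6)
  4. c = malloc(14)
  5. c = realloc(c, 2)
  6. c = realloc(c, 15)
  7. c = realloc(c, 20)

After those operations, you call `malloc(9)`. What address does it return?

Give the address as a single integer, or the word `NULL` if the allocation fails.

Answer: 26

Derivation:
Op 1: a = malloc(19) -> a = 0; heap: [0-18 ALLOC][19-62 FREE]
Op 2: free(a) -> (freed a); heap: [0-62 FREE]
Op 3: b = malloc(6) -> b = 0; heap: [0-5 ALLOC][6-62 FREE]
Op 4: c = malloc(14) -> c = 6; heap: [0-5 ALLOC][6-19 ALLOC][20-62 FREE]
Op 5: c = realloc(c, 2) -> c = 6; heap: [0-5 ALLOC][6-7 ALLOC][8-62 FREE]
Op 6: c = realloc(c, 15) -> c = 6; heap: [0-5 ALLOC][6-20 ALLOC][21-62 FREE]
Op 7: c = realloc(c, 20) -> c = 6; heap: [0-5 ALLOC][6-25 ALLOC][26-62 FREE]
malloc(9): first-fit scan over [0-5 ALLOC][6-25 ALLOC][26-62 FREE] -> 26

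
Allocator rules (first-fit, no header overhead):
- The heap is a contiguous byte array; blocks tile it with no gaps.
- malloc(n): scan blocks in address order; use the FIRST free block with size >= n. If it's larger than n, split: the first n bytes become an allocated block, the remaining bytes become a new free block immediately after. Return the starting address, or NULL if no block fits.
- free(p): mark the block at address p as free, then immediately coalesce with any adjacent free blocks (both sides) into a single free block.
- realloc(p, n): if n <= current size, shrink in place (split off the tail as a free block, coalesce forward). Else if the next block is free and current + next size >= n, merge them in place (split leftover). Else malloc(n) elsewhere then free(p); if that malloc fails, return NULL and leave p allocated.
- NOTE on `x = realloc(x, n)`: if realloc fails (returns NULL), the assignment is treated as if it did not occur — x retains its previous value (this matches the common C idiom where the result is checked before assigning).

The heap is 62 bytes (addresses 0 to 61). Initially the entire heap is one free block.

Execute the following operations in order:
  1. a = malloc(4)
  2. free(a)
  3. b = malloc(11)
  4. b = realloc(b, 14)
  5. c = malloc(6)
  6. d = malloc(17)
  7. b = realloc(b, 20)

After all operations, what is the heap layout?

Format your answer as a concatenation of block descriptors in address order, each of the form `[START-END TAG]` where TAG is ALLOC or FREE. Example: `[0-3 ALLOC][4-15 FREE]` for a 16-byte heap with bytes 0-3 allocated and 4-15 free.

Op 1: a = malloc(4) -> a = 0; heap: [0-3 ALLOC][4-61 FREE]
Op 2: free(a) -> (freed a); heap: [0-61 FREE]
Op 3: b = malloc(11) -> b = 0; heap: [0-10 ALLOC][11-61 FREE]
Op 4: b = realloc(b, 14) -> b = 0; heap: [0-13 ALLOC][14-61 FREE]
Op 5: c = malloc(6) -> c = 14; heap: [0-13 ALLOC][14-19 ALLOC][20-61 FREE]
Op 6: d = malloc(17) -> d = 20; heap: [0-13 ALLOC][14-19 ALLOC][20-36 ALLOC][37-61 FREE]
Op 7: b = realloc(b, 20) -> b = 37; heap: [0-13 FREE][14-19 ALLOC][20-36 ALLOC][37-56 ALLOC][57-61 FREE]

Answer: [0-13 FREE][14-19 ALLOC][20-36 ALLOC][37-56 ALLOC][57-61 FREE]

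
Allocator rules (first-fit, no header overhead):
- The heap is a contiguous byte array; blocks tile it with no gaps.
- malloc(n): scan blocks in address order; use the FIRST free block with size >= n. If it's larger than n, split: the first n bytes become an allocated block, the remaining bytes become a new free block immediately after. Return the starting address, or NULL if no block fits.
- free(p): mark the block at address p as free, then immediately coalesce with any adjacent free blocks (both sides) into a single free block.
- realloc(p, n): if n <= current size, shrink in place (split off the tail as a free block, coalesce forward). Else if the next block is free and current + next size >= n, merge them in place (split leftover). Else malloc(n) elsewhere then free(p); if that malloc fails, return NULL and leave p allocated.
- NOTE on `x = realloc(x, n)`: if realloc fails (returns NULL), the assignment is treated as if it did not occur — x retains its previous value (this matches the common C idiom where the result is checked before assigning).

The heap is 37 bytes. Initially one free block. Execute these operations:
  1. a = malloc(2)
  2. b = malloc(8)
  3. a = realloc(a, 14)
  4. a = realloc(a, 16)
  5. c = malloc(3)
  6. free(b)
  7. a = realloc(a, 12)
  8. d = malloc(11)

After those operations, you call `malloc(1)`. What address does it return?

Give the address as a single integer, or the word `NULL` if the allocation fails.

Op 1: a = malloc(2) -> a = 0; heap: [0-1 ALLOC][2-36 FREE]
Op 2: b = malloc(8) -> b = 2; heap: [0-1 ALLOC][2-9 ALLOC][10-36 FREE]
Op 3: a = realloc(a, 14) -> a = 10; heap: [0-1 FREE][2-9 ALLOC][10-23 ALLOC][24-36 FREE]
Op 4: a = realloc(a, 16) -> a = 10; heap: [0-1 FREE][2-9 ALLOC][10-25 ALLOC][26-36 FREE]
Op 5: c = malloc(3) -> c = 26; heap: [0-1 FREE][2-9 ALLOC][10-25 ALLOC][26-28 ALLOC][29-36 FREE]
Op 6: free(b) -> (freed b); heap: [0-9 FREE][10-25 ALLOC][26-28 ALLOC][29-36 FREE]
Op 7: a = realloc(a, 12) -> a = 10; heap: [0-9 FREE][10-21 ALLOC][22-25 FREE][26-28 ALLOC][29-36 FREE]
Op 8: d = malloc(11) -> d = NULL; heap: [0-9 FREE][10-21 ALLOC][22-25 FREE][26-28 ALLOC][29-36 FREE]
malloc(1): first-fit scan over [0-9 FREE][10-21 ALLOC][22-25 FREE][26-28 ALLOC][29-36 FREE] -> 0

Answer: 0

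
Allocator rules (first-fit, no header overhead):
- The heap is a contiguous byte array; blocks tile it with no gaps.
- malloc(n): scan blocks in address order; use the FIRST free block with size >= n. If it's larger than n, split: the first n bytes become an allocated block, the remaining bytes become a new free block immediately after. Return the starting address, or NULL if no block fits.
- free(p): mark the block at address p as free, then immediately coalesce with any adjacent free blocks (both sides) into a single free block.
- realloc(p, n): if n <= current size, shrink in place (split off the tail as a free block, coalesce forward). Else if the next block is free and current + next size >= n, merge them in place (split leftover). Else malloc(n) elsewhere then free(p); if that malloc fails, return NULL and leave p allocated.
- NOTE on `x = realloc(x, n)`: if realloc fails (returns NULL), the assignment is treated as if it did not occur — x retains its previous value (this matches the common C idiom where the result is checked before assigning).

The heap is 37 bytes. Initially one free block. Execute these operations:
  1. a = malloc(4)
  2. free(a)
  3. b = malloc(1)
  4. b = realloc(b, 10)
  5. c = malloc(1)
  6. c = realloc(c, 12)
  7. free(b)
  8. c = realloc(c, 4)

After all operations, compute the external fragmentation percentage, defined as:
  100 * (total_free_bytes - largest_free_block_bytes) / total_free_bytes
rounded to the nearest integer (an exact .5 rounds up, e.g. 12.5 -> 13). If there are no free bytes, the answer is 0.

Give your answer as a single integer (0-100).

Op 1: a = malloc(4) -> a = 0; heap: [0-3 ALLOC][4-36 FREE]
Op 2: free(a) -> (freed a); heap: [0-36 FREE]
Op 3: b = malloc(1) -> b = 0; heap: [0-0 ALLOC][1-36 FREE]
Op 4: b = realloc(b, 10) -> b = 0; heap: [0-9 ALLOC][10-36 FREE]
Op 5: c = malloc(1) -> c = 10; heap: [0-9 ALLOC][10-10 ALLOC][11-36 FREE]
Op 6: c = realloc(c, 12) -> c = 10; heap: [0-9 ALLOC][10-21 ALLOC][22-36 FREE]
Op 7: free(b) -> (freed b); heap: [0-9 FREE][10-21 ALLOC][22-36 FREE]
Op 8: c = realloc(c, 4) -> c = 10; heap: [0-9 FREE][10-13 ALLOC][14-36 FREE]
Free blocks: [10 23] total_free=33 largest=23 -> 100*(33-23)/33 = 1000/33 ≈ 30.303 -> rounds to 30

Answer: 30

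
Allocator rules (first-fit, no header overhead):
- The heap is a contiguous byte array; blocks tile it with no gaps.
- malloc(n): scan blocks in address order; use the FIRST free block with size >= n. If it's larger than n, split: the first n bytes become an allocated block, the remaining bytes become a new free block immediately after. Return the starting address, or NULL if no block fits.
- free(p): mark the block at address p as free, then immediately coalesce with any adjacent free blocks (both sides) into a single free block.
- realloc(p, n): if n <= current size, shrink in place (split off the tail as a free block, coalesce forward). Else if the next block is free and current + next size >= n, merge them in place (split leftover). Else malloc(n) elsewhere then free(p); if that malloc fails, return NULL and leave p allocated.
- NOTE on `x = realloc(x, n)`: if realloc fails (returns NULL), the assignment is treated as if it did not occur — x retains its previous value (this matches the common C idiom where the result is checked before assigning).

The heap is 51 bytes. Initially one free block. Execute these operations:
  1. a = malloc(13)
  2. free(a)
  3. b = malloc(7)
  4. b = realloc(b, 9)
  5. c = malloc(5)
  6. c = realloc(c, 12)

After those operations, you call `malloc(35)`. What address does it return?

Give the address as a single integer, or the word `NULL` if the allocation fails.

Op 1: a = malloc(13) -> a = 0; heap: [0-12 ALLOC][13-50 FREE]
Op 2: free(a) -> (freed a); heap: [0-50 FREE]
Op 3: b = malloc(7) -> b = 0; heap: [0-6 ALLOC][7-50 FREE]
Op 4: b = realloc(b, 9) -> b = 0; heap: [0-8 ALLOC][9-50 FREE]
Op 5: c = malloc(5) -> c = 9; heap: [0-8 ALLOC][9-13 ALLOC][14-50 FREE]
Op 6: c = realloc(c, 12) -> c = 9; heap: [0-8 ALLOC][9-20 ALLOC][21-50 FREE]
malloc(35): first-fit scan over [0-8 ALLOC][9-20 ALLOC][21-50 FREE] -> NULL

Answer: NULL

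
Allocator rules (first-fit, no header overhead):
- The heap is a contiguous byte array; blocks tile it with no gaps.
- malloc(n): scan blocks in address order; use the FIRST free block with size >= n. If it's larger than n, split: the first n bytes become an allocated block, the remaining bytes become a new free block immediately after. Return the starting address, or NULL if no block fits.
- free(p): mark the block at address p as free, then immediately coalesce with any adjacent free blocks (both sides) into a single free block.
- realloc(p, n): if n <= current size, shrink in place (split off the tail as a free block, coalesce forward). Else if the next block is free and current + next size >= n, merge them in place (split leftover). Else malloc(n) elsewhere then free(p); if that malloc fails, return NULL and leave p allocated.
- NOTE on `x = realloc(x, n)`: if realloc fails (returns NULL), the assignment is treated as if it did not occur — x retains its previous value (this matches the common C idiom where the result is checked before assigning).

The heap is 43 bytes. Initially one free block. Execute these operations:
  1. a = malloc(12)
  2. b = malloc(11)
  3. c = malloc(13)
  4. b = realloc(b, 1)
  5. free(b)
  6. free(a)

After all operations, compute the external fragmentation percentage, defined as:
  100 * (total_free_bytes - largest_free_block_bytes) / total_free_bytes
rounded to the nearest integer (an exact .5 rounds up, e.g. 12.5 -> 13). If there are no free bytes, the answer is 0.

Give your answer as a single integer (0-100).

Op 1: a = malloc(12) -> a = 0; heap: [0-11 ALLOC][12-42 FREE]
Op 2: b = malloc(11) -> b = 12; heap: [0-11 ALLOC][12-22 ALLOC][23-42 FREE]
Op 3: c = malloc(13) -> c = 23; heap: [0-11 ALLOC][12-22 ALLOC][23-35 ALLOC][36-42 FREE]
Op 4: b = realloc(b, 1) -> b = 12; heap: [0-11 ALLOC][12-12 ALLOC][13-22 FREE][23-35 ALLOC][36-42 FREE]
Op 5: free(b) -> (freed b); heap: [0-11 ALLOC][12-22 FREE][23-35 ALLOC][36-42 FREE]
Op 6: free(a) -> (freed a); heap: [0-22 FREE][23-35 ALLOC][36-42 FREE]
Free blocks: [23 7] total_free=30 largest=23 -> 100*(30-23)/30 = 700/30 ≈ 23.333 -> rounds to 23

Answer: 23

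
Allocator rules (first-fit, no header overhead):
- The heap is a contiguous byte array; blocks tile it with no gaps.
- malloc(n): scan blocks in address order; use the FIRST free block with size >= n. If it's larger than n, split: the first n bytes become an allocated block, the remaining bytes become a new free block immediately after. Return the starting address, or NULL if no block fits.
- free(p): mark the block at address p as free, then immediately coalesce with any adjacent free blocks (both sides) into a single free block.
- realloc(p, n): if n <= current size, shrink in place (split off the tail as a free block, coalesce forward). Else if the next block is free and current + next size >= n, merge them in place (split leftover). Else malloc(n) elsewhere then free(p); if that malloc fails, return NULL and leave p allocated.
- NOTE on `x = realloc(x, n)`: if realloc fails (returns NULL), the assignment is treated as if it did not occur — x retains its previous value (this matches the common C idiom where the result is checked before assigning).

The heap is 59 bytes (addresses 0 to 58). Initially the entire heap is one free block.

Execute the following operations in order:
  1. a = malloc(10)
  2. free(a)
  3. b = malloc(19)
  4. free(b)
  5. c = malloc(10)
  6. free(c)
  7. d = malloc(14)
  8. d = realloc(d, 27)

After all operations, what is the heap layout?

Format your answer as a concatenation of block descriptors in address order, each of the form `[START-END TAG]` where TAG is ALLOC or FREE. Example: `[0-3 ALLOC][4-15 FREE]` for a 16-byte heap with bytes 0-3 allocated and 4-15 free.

Op 1: a = malloc(10) -> a = 0; heap: [0-9 ALLOC][10-58 FREE]
Op 2: free(a) -> (freed a); heap: [0-58 FREE]
Op 3: b = malloc(19) -> b = 0; heap: [0-18 ALLOC][19-58 FREE]
Op 4: free(b) -> (freed b); heap: [0-58 FREE]
Op 5: c = malloc(10) -> c = 0; heap: [0-9 ALLOC][10-58 FREE]
Op 6: free(c) -> (freed c); heap: [0-58 FREE]
Op 7: d = malloc(14) -> d = 0; heap: [0-13 ALLOC][14-58 FREE]
Op 8: d = realloc(d, 27) -> d = 0; heap: [0-26 ALLOC][27-58 FREE]

Answer: [0-26 ALLOC][27-58 FREE]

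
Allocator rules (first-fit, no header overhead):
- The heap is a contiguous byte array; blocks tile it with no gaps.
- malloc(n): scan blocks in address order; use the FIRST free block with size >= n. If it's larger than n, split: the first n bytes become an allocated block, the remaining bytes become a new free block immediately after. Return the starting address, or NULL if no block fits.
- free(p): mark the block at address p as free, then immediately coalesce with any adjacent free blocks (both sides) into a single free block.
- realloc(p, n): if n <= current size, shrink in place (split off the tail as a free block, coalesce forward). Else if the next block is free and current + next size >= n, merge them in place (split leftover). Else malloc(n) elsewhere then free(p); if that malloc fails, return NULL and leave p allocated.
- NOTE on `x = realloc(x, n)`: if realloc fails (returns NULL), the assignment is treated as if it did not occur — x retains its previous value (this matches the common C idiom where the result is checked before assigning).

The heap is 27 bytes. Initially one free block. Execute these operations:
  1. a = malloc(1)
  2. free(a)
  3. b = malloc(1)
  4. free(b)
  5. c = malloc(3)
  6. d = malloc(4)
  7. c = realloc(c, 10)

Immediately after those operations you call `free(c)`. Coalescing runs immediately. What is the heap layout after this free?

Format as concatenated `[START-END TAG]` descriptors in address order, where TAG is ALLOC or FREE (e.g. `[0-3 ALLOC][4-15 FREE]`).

Op 1: a = malloc(1) -> a = 0; heap: [0-0 ALLOC][1-26 FREE]
Op 2: free(a) -> (freed a); heap: [0-26 FREE]
Op 3: b = malloc(1) -> b = 0; heap: [0-0 ALLOC][1-26 FREE]
Op 4: free(b) -> (freed b); heap: [0-26 FREE]
Op 5: c = malloc(3) -> c = 0; heap: [0-2 ALLOC][3-26 FREE]
Op 6: d = malloc(4) -> d = 3; heap: [0-2 ALLOC][3-6 ALLOC][7-26 FREE]
Op 7: c = realloc(c, 10) -> c = 7; heap: [0-2 FREE][3-6 ALLOC][7-16 ALLOC][17-26 FREE]
free(c): c = 7 -> block [7-16 ALLOC]; mark free, coalesce with adjacent free neighbors -> [0-2 FREE][3-6 ALLOC][7-26 FREE]

Answer: [0-2 FREE][3-6 ALLOC][7-26 FREE]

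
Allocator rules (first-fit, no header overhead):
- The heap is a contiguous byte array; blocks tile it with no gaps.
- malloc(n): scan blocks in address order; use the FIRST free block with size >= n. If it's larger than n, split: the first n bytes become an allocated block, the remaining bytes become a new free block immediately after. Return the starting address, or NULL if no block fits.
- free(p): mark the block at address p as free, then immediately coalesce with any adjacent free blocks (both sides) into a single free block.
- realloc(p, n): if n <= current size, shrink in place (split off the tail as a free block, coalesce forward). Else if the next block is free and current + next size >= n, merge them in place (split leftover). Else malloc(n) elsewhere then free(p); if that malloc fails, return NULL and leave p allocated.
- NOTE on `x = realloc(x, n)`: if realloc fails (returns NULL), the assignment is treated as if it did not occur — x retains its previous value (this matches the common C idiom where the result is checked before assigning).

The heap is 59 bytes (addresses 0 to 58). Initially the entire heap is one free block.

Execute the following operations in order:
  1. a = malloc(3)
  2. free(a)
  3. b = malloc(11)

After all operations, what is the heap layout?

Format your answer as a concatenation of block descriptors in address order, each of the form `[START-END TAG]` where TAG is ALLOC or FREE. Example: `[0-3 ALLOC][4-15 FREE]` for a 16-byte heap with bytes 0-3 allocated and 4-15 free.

Answer: [0-10 ALLOC][11-58 FREE]

Derivation:
Op 1: a = malloc(3) -> a = 0; heap: [0-2 ALLOC][3-58 FREE]
Op 2: free(a) -> (freed a); heap: [0-58 FREE]
Op 3: b = malloc(11) -> b = 0; heap: [0-10 ALLOC][11-58 FREE]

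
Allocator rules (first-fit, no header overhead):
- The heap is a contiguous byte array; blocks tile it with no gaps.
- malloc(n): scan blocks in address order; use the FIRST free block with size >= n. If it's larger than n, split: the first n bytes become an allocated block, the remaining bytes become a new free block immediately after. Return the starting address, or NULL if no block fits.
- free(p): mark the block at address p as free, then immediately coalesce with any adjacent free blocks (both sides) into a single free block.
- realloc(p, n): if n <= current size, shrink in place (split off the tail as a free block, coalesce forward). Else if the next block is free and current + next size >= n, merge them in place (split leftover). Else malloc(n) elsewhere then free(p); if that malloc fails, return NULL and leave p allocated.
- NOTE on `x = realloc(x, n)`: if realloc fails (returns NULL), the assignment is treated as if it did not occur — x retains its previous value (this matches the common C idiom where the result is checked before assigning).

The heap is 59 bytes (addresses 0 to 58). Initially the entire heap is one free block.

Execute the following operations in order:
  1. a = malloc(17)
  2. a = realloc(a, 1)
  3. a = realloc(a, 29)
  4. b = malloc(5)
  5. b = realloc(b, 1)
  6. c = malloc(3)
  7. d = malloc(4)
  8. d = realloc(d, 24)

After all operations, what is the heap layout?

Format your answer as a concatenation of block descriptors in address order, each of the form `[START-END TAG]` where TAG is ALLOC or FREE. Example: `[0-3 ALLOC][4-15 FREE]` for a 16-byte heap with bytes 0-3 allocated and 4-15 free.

Answer: [0-28 ALLOC][29-29 ALLOC][30-32 ALLOC][33-56 ALLOC][57-58 FREE]

Derivation:
Op 1: a = malloc(17) -> a = 0; heap: [0-16 ALLOC][17-58 FREE]
Op 2: a = realloc(a, 1) -> a = 0; heap: [0-0 ALLOC][1-58 FREE]
Op 3: a = realloc(a, 29) -> a = 0; heap: [0-28 ALLOC][29-58 FREE]
Op 4: b = malloc(5) -> b = 29; heap: [0-28 ALLOC][29-33 ALLOC][34-58 FREE]
Op 5: b = realloc(b, 1) -> b = 29; heap: [0-28 ALLOC][29-29 ALLOC][30-58 FREE]
Op 6: c = malloc(3) -> c = 30; heap: [0-28 ALLOC][29-29 ALLOC][30-32 ALLOC][33-58 FREE]
Op 7: d = malloc(4) -> d = 33; heap: [0-28 ALLOC][29-29 ALLOC][30-32 ALLOC][33-36 ALLOC][37-58 FREE]
Op 8: d = realloc(d, 24) -> d = 33; heap: [0-28 ALLOC][29-29 ALLOC][30-32 ALLOC][33-56 ALLOC][57-58 FREE]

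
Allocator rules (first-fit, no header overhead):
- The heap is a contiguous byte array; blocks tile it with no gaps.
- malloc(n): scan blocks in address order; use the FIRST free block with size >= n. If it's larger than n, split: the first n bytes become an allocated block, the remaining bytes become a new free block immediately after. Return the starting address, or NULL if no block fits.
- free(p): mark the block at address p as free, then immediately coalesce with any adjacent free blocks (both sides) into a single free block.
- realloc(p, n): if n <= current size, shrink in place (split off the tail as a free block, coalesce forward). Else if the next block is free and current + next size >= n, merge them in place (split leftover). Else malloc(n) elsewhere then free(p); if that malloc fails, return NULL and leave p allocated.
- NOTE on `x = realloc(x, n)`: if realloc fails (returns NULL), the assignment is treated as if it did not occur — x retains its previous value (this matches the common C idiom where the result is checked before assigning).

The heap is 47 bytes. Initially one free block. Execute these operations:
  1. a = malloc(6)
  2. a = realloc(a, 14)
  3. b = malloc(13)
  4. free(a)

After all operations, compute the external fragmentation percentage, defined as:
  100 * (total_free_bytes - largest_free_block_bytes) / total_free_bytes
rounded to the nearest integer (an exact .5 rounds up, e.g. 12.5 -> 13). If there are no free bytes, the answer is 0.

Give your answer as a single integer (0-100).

Op 1: a = malloc(6) -> a = 0; heap: [0-5 ALLOC][6-46 FREE]
Op 2: a = realloc(a, 14) -> a = 0; heap: [0-13 ALLOC][14-46 FREE]
Op 3: b = malloc(13) -> b = 14; heap: [0-13 ALLOC][14-26 ALLOC][27-46 FREE]
Op 4: free(a) -> (freed a); heap: [0-13 FREE][14-26 ALLOC][27-46 FREE]
Free blocks: [14 20] total_free=34 largest=20 -> 100*(34-20)/34 = 1400/34 ≈ 41.176 -> rounds to 41

Answer: 41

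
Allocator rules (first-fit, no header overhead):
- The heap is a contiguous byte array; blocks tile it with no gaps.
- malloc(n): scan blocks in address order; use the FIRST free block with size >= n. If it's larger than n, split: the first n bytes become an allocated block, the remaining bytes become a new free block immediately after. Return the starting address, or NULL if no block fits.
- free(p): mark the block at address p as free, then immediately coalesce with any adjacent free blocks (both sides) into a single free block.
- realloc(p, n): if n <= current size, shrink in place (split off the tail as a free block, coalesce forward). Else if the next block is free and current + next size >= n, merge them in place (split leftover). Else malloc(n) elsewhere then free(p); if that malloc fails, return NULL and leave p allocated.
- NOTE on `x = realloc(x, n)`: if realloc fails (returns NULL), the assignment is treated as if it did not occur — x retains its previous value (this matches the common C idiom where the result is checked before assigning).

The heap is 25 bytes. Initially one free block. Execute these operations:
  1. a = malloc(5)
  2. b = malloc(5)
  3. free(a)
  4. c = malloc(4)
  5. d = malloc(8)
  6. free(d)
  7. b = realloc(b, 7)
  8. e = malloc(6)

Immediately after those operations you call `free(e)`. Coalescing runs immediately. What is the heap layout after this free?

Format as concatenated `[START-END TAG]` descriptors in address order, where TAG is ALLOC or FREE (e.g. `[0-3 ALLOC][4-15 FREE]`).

Answer: [0-3 ALLOC][4-4 FREE][5-11 ALLOC][12-24 FREE]

Derivation:
Op 1: a = malloc(5) -> a = 0; heap: [0-4 ALLOC][5-24 FREE]
Op 2: b = malloc(5) -> b = 5; heap: [0-4 ALLOC][5-9 ALLOC][10-24 FREE]
Op 3: free(a) -> (freed a); heap: [0-4 FREE][5-9 ALLOC][10-24 FREE]
Op 4: c = malloc(4) -> c = 0; heap: [0-3 ALLOC][4-4 FREE][5-9 ALLOC][10-24 FREE]
Op 5: d = malloc(8) -> d = 10; heap: [0-3 ALLOC][4-4 FREE][5-9 ALLOC][10-17 ALLOC][18-24 FREE]
Op 6: free(d) -> (freed d); heap: [0-3 ALLOC][4-4 FREE][5-9 ALLOC][10-24 FREE]
Op 7: b = realloc(b, 7) -> b = 5; heap: [0-3 ALLOC][4-4 FREE][5-11 ALLOC][12-24 FREE]
Op 8: e = malloc(6) -> e = 12; heap: [0-3 ALLOC][4-4 FREE][5-11 ALLOC][12-17 ALLOC][18-24 FREE]
free(e): e = 12 -> block [12-17 ALLOC]; mark free, coalesce with adjacent free neighbors -> [0-3 ALLOC][4-4 FREE][5-11 ALLOC][12-24 FREE]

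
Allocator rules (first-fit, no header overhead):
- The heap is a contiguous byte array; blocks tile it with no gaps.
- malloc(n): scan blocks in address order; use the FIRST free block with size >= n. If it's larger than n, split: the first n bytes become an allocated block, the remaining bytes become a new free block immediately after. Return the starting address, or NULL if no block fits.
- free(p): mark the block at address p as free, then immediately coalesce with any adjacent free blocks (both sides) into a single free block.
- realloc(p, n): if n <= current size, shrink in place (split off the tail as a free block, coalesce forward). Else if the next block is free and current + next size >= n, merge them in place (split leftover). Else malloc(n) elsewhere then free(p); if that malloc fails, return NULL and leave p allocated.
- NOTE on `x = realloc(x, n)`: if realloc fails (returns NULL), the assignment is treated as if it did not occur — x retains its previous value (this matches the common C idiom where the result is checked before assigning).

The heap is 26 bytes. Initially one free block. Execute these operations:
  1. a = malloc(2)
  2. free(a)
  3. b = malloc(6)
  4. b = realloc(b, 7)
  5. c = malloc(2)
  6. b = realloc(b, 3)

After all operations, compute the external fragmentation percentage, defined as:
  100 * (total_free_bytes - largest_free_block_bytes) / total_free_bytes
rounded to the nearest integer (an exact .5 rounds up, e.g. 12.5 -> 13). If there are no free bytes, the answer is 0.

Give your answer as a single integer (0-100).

Answer: 19

Derivation:
Op 1: a = malloc(2) -> a = 0; heap: [0-1 ALLOC][2-25 FREE]
Op 2: free(a) -> (freed a); heap: [0-25 FREE]
Op 3: b = malloc(6) -> b = 0; heap: [0-5 ALLOC][6-25 FREE]
Op 4: b = realloc(b, 7) -> b = 0; heap: [0-6 ALLOC][7-25 FREE]
Op 5: c = malloc(2) -> c = 7; heap: [0-6 ALLOC][7-8 ALLOC][9-25 FREE]
Op 6: b = realloc(b, 3) -> b = 0; heap: [0-2 ALLOC][3-6 FREE][7-8 ALLOC][9-25 FREE]
Free blocks: [4 17] total_free=21 largest=17 -> 100*(21-17)/21 = 400/21 ≈ 19.048 -> rounds to 19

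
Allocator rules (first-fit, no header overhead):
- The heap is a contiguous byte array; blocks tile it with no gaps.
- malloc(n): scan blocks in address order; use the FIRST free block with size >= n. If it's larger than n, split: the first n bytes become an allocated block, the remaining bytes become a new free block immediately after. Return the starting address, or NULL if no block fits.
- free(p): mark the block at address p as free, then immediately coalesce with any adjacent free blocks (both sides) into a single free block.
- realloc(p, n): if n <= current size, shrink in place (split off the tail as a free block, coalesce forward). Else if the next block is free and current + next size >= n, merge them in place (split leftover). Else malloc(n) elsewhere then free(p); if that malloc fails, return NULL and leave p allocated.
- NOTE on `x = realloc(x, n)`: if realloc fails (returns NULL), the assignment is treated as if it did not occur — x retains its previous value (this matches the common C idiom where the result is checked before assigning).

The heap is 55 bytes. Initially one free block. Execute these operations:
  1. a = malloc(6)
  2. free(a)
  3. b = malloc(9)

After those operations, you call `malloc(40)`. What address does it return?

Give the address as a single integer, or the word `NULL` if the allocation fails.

Op 1: a = malloc(6) -> a = 0; heap: [0-5 ALLOC][6-54 FREE]
Op 2: free(a) -> (freed a); heap: [0-54 FREE]
Op 3: b = malloc(9) -> b = 0; heap: [0-8 ALLOC][9-54 FREE]
malloc(40): first-fit scan over [0-8 ALLOC][9-54 FREE] -> 9

Answer: 9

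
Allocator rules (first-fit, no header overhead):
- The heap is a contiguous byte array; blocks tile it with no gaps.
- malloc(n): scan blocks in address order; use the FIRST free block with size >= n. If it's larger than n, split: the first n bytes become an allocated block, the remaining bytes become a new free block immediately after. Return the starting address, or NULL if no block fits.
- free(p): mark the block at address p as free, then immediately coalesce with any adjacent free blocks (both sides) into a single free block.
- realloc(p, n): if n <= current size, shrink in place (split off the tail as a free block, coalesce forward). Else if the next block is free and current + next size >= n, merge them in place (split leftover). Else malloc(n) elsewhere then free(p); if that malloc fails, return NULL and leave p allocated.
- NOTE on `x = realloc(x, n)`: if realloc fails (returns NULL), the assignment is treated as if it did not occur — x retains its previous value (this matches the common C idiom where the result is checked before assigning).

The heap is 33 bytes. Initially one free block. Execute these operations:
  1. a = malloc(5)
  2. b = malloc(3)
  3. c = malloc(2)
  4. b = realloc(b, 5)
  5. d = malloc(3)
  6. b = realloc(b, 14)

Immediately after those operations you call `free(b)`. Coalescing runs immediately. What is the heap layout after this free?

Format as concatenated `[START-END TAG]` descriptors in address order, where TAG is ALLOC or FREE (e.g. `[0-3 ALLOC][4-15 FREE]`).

Answer: [0-4 ALLOC][5-7 ALLOC][8-9 ALLOC][10-32 FREE]

Derivation:
Op 1: a = malloc(5) -> a = 0; heap: [0-4 ALLOC][5-32 FREE]
Op 2: b = malloc(3) -> b = 5; heap: [0-4 ALLOC][5-7 ALLOC][8-32 FREE]
Op 3: c = malloc(2) -> c = 8; heap: [0-4 ALLOC][5-7 ALLOC][8-9 ALLOC][10-32 FREE]
Op 4: b = realloc(b, 5) -> b = 10; heap: [0-4 ALLOC][5-7 FREE][8-9 ALLOC][10-14 ALLOC][15-32 FREE]
Op 5: d = malloc(3) -> d = 5; heap: [0-4 ALLOC][5-7 ALLOC][8-9 ALLOC][10-14 ALLOC][15-32 FREE]
Op 6: b = realloc(b, 14) -> b = 10; heap: [0-4 ALLOC][5-7 ALLOC][8-9 ALLOC][10-23 ALLOC][24-32 FREE]
free(b): b = 10 -> block [10-23 ALLOC]; mark free, coalesce with adjacent free neighbors -> [0-4 ALLOC][5-7 ALLOC][8-9 ALLOC][10-32 FREE]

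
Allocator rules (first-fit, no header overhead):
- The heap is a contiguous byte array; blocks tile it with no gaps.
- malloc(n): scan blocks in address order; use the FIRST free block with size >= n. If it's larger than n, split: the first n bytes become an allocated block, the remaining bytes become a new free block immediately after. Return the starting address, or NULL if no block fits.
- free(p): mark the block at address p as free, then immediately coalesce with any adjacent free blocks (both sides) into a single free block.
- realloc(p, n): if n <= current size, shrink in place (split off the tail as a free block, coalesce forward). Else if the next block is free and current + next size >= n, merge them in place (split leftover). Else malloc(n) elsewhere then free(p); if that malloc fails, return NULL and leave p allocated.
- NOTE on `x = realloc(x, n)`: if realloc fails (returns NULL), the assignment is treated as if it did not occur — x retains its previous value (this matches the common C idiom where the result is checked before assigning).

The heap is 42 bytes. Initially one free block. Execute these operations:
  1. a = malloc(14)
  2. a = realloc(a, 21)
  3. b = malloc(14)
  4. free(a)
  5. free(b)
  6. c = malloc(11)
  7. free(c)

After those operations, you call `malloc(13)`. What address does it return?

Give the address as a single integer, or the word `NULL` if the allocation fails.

Answer: 0

Derivation:
Op 1: a = malloc(14) -> a = 0; heap: [0-13 ALLOC][14-41 FREE]
Op 2: a = realloc(a, 21) -> a = 0; heap: [0-20 ALLOC][21-41 FREE]
Op 3: b = malloc(14) -> b = 21; heap: [0-20 ALLOC][21-34 ALLOC][35-41 FREE]
Op 4: free(a) -> (freed a); heap: [0-20 FREE][21-34 ALLOC][35-41 FREE]
Op 5: free(b) -> (freed b); heap: [0-41 FREE]
Op 6: c = malloc(11) -> c = 0; heap: [0-10 ALLOC][11-41 FREE]
Op 7: free(c) -> (freed c); heap: [0-41 FREE]
malloc(13): first-fit scan over [0-41 FREE] -> 0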